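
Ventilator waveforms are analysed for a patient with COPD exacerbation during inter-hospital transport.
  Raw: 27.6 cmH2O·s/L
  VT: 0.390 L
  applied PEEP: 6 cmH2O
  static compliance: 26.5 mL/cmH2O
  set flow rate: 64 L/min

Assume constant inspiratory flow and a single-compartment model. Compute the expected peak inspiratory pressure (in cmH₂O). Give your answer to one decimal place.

50.2

Flow: 64 L/min ÷ 60 = 1.0667 L/s.
Equation of motion (constant flow): PIP = Vt/C + R·V̇ + PEEP.
PIP = 390/26.5 + 27.6×1.0667 + 6 = 14.717 + 29.441 + 6 = 50.158 cmH2O.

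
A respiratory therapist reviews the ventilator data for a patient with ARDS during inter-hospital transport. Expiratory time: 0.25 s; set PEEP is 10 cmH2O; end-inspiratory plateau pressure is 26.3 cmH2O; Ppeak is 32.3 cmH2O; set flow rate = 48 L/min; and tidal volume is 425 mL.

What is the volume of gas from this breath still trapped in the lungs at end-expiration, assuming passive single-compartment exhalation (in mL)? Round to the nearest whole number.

118

Flow: 48 L/min ÷ 60 = 0.8 L/s.
R = (PIP − Pplat)/V̇ = (32.3 − 26.3) / 0.8 = 6.0/0.8 = 7.5 cmH2O·s/L.
C = Vt/(Pplat − PEEP) = 425.0 / (26.3 − 10) = 425.0/16.3 = 26.074 mL/cmH2O.
τ = R × C = 7.5 × 0.02607 L/cmH2O = 0.1955 s.
Fraction remaining = e^(−Te/τ) = e^(−0.25/0.1955) = 0.2784.
Trapped volume = 425.0 × 0.2784 = 118.32 mL.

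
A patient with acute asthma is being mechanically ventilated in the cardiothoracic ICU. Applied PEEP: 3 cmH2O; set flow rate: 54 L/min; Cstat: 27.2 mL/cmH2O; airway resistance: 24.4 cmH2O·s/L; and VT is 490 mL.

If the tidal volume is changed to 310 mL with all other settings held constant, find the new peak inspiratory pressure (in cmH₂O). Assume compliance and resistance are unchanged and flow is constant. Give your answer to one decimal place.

36.4

Flow: 54 L/min ÷ 60 = 0.9 L/s.
PIP = Vt/C + R·V̇ + PEEP (constant-flow equation of motion).
Only the elastic term changes: ΔPIP = ΔVt / C = (310 − 490) / 27.2 = -6.618 cmH2O.
Original PIP = 490/27.2 + 24.4×0.9 + 3 = 42.975 cmH2O; new PIP = 42.975 + (-6.618) = 36.357 cmH2O.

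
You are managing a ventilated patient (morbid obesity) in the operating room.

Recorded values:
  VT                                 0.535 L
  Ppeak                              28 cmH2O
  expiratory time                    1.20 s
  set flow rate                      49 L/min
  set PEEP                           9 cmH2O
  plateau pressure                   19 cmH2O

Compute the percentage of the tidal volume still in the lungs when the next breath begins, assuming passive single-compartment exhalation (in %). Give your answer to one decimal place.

Flow: 49 L/min ÷ 60 = 0.8167 L/s.
R = (PIP − Pplat)/V̇ = (28 − 19) / 0.8167 = 9.0/0.8167 = 11.02 cmH2O·s/L.
C = Vt/(Pplat − PEEP) = 535.0 / (19 − 9) = 535.0/10.0 = 53.5 mL/cmH2O.
τ = R × C = 11.02 × 0.0535 L/cmH2O = 0.5896 s.
Fraction remaining at end-expiration = e^(−Te/τ) = e^(−1.20/0.5896) = 0.1306 → 13.06%.

13.1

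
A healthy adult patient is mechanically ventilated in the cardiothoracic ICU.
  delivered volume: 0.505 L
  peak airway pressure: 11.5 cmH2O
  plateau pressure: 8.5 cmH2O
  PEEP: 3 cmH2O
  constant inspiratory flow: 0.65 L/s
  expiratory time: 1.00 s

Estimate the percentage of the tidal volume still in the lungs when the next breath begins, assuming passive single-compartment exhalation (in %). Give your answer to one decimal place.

9.4

R = (PIP − Pplat)/V̇ = (11.5 − 8.5) / 0.65 = 3.0/0.65 = 4.615 cmH2O·s/L.
C = Vt/(Pplat − PEEP) = 505.0 / (8.5 − 3) = 505.0/5.5 = 91.818 mL/cmH2O.
τ = R × C = 4.615 × 0.09182 L/cmH2O = 0.4237 s.
Fraction remaining at end-expiration = e^(−Te/τ) = e^(−1.00/0.4237) = 0.09441 → 9.441%.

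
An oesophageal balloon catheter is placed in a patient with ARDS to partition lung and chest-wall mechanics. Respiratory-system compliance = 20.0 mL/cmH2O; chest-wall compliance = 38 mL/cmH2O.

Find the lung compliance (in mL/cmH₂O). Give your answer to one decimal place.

1/CL = 1/Crs − 1/Ccw.
1/CL = 1/20.0 − 1/38 = 0.02368.
CL = 42.23 mL/cmH2O.

42.2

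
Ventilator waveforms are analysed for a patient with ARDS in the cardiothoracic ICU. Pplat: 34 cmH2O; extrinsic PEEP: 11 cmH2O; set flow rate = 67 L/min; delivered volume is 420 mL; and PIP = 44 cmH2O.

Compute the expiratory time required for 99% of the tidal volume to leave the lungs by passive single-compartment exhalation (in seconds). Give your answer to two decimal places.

0.75

Flow: 67 L/min ÷ 60 = 1.1167 L/s.
R = (PIP − Pplat)/V̇ = (44 − 34) / 1.1167 = 10.0/1.1167 = 8.955 cmH2O·s/L.
C = Vt/(Pplat − PEEP) = 420.0 / (34 − 11) = 420.0/23.0 = 18.261 mL/cmH2O.
τ = R × C = 8.955 × 0.01826 L/cmH2O = 0.1635 s.
t = −τ·ln(1 − 0.99) = −0.1635·ln(0.01) = 0.7529 s.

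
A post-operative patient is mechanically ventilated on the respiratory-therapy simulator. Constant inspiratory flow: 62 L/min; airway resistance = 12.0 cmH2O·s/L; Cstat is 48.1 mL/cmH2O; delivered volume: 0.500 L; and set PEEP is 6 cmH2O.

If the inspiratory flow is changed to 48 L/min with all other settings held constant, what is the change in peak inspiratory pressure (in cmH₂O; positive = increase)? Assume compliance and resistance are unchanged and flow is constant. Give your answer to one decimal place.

-2.8

Flow: 62 L/min ÷ 60 = 1.0333 L/s.
New flow: 48 L/min ÷ 60 = 0.8 L/s.
PIP = Vt/C + R·V̇ + PEEP (constant-flow equation of motion).
Only the resistive term changes: ΔPIP = R × ΔV̇ = 12.0 × (0.8 − 1.0333) = 12.0 × -0.2333 = -2.8 cmH2O.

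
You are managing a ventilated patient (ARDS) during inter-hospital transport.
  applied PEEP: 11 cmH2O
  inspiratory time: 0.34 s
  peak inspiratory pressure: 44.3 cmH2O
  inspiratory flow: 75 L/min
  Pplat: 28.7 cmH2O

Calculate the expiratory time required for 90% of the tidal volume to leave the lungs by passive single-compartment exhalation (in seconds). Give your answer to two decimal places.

Flow: 75 L/min ÷ 60 = 1.25 L/s.
Vt = flow × Ti = 1.25 L/s × 0.34 s × 1000 mL/L = 425.0 mL.
R = (PIP − Pplat)/V̇ = (44.3 − 28.7) / 1.25 = 15.6/1.25 = 12.48 cmH2O·s/L.
C = Vt/(Pplat − PEEP) = 425.0 / (28.7 − 11) = 425.0/17.7 = 24.011 mL/cmH2O.
τ = R × C = 12.48 × 0.02401 L/cmH2O = 0.2996 s.
t = −τ·ln(1 − 0.90) = −0.2996·ln(0.1) = 0.6899 s.

0.69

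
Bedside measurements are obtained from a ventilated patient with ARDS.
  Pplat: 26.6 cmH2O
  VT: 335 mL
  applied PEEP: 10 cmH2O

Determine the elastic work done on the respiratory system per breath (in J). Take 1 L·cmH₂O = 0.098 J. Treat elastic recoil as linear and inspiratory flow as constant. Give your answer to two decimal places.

Elastic work ≈ ½ × (Pplat − PEEP) × Vt = 0.5 × (26.6 − 10) × 0.335 L = 0.5 × 16.6 × 0.335 = 2.781 L·cmH2O.
× 0.098 J/(L·cmH2O) → 0.2725 J.

0.27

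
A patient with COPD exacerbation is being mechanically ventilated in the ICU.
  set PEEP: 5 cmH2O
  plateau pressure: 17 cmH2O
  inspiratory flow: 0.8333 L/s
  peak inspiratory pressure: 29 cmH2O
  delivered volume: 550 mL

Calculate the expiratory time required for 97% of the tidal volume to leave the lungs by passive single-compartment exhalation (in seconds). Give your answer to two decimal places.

2.31

R = (PIP − Pplat)/V̇ = (29 − 17) / 0.8333 = 12.0/0.8333 = 14.401 cmH2O·s/L.
C = Vt/(Pplat − PEEP) = 550.0 / (17 − 5) = 550.0/12.0 = 45.833 mL/cmH2O.
τ = R × C = 14.401 × 0.04583 L/cmH2O = 0.66 s.
t = −τ·ln(1 − 0.97) = −0.66·ln(0.03) = 2.314 s.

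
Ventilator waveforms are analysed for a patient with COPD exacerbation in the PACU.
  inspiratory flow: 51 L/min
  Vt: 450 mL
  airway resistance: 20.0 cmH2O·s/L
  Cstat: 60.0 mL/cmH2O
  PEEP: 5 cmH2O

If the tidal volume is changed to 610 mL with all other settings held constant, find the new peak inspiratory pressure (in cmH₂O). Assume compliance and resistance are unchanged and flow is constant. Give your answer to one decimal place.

32.2

Flow: 51 L/min ÷ 60 = 0.85 L/s.
PIP = Vt/C + R·V̇ + PEEP (constant-flow equation of motion).
Only the elastic term changes: ΔPIP = ΔVt / C = (610 − 450) / 60.0 = 2.667 cmH2O.
Original PIP = 450/60.0 + 20.0×0.85 + 5 = 29.5 cmH2O; new PIP = 29.5 + (2.667) = 32.167 cmH2O.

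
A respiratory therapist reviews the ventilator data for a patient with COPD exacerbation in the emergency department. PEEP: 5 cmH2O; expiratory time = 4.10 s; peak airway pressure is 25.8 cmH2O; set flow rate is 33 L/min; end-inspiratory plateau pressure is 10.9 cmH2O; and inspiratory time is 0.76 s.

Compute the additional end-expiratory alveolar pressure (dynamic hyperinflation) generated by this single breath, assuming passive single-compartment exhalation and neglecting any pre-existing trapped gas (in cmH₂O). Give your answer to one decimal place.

Flow: 33 L/min ÷ 60 = 0.55 L/s.
Vt = flow × Ti = 0.55 L/s × 0.76 s × 1000 mL/L = 418.0 mL.
R = (PIP − Pplat)/V̇ = (25.8 − 10.9) / 0.55 = 14.9/0.55 = 27.091 cmH2O·s/L.
C = Vt/(Pplat − PEEP) = 418.0 / (10.9 − 5) = 418.0/5.9 = 70.847 mL/cmH2O.
τ = R × C = 27.091 × 0.07085 L/cmH2O = 1.919 s.
Fraction remaining = e^(−Te/τ) = e^(−4.10/1.919) = 0.1181; trapped volume = 418.0 × 0.1181 = 49.366 mL.
Additional alveolar pressure from trapping ≈ V_trapped / C = 49.366 / 70.847 = 0.6968 cmH2O.

0.7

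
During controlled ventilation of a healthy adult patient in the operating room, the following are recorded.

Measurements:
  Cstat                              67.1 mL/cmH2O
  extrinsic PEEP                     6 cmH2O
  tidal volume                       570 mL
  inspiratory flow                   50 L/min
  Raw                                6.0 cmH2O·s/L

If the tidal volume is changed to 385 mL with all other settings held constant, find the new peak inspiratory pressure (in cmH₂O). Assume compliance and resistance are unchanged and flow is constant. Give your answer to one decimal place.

16.7

Flow: 50 L/min ÷ 60 = 0.8333 L/s.
PIP = Vt/C + R·V̇ + PEEP (constant-flow equation of motion).
Only the elastic term changes: ΔPIP = ΔVt / C = (385 − 570) / 67.1 = -2.757 cmH2O.
Original PIP = 570/67.1 + 6.0×0.8333 + 6 = 19.495 cmH2O; new PIP = 19.495 + (-2.757) = 16.738 cmH2O.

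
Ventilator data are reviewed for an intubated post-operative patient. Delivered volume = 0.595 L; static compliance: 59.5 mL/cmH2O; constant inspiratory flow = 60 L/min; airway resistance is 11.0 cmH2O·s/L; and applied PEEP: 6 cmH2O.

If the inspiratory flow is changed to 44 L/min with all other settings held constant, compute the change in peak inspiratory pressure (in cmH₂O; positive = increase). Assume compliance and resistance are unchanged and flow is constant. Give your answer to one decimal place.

-2.9

Flow: 60 L/min ÷ 60 = 1 L/s.
New flow: 44 L/min ÷ 60 = 0.7333 L/s.
PIP = Vt/C + R·V̇ + PEEP (constant-flow equation of motion).
Only the resistive term changes: ΔPIP = R × ΔV̇ = 11.0 × (0.7333 − 1) = 11.0 × -0.2667 = -2.934 cmH2O.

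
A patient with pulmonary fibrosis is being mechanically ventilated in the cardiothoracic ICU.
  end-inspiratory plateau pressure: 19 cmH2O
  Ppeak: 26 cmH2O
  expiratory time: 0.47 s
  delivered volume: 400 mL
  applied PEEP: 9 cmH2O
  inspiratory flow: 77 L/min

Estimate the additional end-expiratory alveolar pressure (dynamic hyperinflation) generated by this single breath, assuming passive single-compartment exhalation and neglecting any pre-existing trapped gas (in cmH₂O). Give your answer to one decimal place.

Flow: 77 L/min ÷ 60 = 1.2833 L/s.
R = (PIP − Pplat)/V̇ = (26 − 19) / 1.2833 = 7.0/1.2833 = 5.455 cmH2O·s/L.
C = Vt/(Pplat − PEEP) = 400.0 / (19 − 9) = 400.0/10.0 = 40.0 mL/cmH2O.
τ = R × C = 5.455 × 0.04 L/cmH2O = 0.2182 s.
Fraction remaining = e^(−Te/τ) = e^(−0.47/0.2182) = 0.116; trapped volume = 400.0 × 0.116 = 46.4 mL.
Additional alveolar pressure from trapping ≈ V_trapped / C = 46.4 / 40.0 = 1.16 cmH2O.

1.2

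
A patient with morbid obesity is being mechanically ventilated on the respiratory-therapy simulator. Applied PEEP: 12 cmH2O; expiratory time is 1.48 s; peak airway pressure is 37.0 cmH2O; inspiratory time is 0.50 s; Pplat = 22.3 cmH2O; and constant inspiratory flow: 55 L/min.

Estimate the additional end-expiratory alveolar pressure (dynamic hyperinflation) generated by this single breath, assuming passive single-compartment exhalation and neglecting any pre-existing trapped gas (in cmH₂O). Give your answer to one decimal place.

1.3

Flow: 55 L/min ÷ 60 = 0.9167 L/s.
Vt = flow × Ti = 0.9167 L/s × 0.50 s × 1000 mL/L = 458.35 mL.
R = (PIP − Pplat)/V̇ = (37.0 − 22.3) / 0.9167 = 14.7/0.9167 = 16.036 cmH2O·s/L.
C = Vt/(Pplat − PEEP) = 458.35 / (22.3 − 12) = 458.35/10.3 = 44.5 mL/cmH2O.
τ = R × C = 16.036 × 0.0445 L/cmH2O = 0.7136 s.
Fraction remaining = e^(−Te/τ) = e^(−1.48/0.7136) = 0.1257; trapped volume = 458.35 × 0.1257 = 57.615 mL.
Additional alveolar pressure from trapping ≈ V_trapped / C = 57.615 / 44.5 = 1.295 cmH2O.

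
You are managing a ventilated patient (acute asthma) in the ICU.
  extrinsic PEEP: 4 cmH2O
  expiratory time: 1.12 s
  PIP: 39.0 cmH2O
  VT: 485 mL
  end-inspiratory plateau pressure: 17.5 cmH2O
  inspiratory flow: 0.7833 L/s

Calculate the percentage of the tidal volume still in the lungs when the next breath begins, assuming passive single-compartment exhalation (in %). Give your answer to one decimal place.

R = (PIP − Pplat)/V̇ = (39.0 − 17.5) / 0.7833 = 21.5/0.7833 = 27.448 cmH2O·s/L.
C = Vt/(Pplat − PEEP) = 485.0 / (17.5 − 4) = 485.0/13.5 = 35.926 mL/cmH2O.
τ = R × C = 27.448 × 0.03593 L/cmH2O = 0.9862 s.
Fraction remaining at end-expiration = e^(−Te/τ) = e^(−1.12/0.9862) = 0.3212 → 32.12%.

32.1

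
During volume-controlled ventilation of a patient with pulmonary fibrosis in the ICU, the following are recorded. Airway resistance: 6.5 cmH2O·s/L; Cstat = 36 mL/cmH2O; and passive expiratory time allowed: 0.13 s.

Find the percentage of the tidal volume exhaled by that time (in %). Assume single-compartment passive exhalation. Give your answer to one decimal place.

42.6

τ = R × C = 6.5 × 36 mL/cmH2O = 6.5 × 0.036 L/cmH2O = 0.234 s.
Passive exhalation: V(t)/V₀ = e^(−t/τ) = e^(−0.13/0.234) = 0.5738.
Fraction exhaled = 1 − 0.5738 = 0.4262 → 42.62%.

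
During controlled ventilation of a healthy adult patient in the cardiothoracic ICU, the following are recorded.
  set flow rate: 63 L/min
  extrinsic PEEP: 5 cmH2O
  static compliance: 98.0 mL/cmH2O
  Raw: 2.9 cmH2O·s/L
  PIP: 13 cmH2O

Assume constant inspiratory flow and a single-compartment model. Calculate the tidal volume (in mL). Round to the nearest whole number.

Flow: 63 L/min ÷ 60 = 1.05 L/s.
Equation of motion (constant flow): PIP = Vt/C + R·V̇ + PEEP.
Vt/C = PIP − R·V̇ − PEEP = 13 − 3.045 − 5 = 4.955 cmH2O.
Vt = C × 4.955 = 98.0 × 4.955 = 485.59 mL.

486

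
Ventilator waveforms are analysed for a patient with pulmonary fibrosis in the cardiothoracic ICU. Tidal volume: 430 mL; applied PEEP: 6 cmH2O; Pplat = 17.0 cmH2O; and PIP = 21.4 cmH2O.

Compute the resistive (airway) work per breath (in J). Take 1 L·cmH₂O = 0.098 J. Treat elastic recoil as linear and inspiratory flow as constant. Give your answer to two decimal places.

0.19

With constant inspiratory flow the resistive pressure is constant at PIP − Pplat = 21.4 − 17.0 = 4.4 cmH2O, so resistive work = 4.4 × 0.430 = 1.892 L·cmH2O.
× 0.098 J/(L·cmH2O) → 0.1854 J.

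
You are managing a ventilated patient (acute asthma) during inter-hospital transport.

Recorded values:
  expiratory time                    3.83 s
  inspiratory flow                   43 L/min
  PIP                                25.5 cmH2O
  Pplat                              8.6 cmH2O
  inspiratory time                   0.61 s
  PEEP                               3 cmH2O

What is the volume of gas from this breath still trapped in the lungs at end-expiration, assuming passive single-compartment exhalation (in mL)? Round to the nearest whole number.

55

Flow: 43 L/min ÷ 60 = 0.7167 L/s.
Vt = flow × Ti = 0.7167 L/s × 0.61 s × 1000 mL/L = 437.19 mL.
R = (PIP − Pplat)/V̇ = (25.5 − 8.6) / 0.7167 = 16.9/0.7167 = 23.58 cmH2O·s/L.
C = Vt/(Pplat − PEEP) = 437.19 / (8.6 − 3) = 437.19/5.6 = 78.07 mL/cmH2O.
τ = R × C = 23.58 × 0.07807 L/cmH2O = 1.841 s.
Fraction remaining = e^(−Te/τ) = e^(−3.83/1.841) = 0.1249.
Trapped volume = 437.19 × 0.1249 = 54.605 mL.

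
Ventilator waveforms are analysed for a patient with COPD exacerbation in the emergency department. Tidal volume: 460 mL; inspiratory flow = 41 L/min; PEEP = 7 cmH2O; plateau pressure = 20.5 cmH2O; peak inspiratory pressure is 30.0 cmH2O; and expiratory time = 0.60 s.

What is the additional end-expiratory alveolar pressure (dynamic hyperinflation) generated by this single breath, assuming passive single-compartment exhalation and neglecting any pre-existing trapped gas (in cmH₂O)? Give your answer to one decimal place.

Flow: 41 L/min ÷ 60 = 0.6833 L/s.
R = (PIP − Pplat)/V̇ = (30.0 − 20.5) / 0.6833 = 9.5/0.6833 = 13.903 cmH2O·s/L.
C = Vt/(Pplat − PEEP) = 460.0 / (20.5 − 7) = 460.0/13.5 = 34.074 mL/cmH2O.
τ = R × C = 13.903 × 0.03407 L/cmH2O = 0.4737 s.
Fraction remaining = e^(−Te/τ) = e^(−0.60/0.4737) = 0.2818; trapped volume = 460.0 × 0.2818 = 129.63 mL.
Additional alveolar pressure from trapping ≈ V_trapped / C = 129.63 / 34.074 = 3.804 cmH2O.

3.8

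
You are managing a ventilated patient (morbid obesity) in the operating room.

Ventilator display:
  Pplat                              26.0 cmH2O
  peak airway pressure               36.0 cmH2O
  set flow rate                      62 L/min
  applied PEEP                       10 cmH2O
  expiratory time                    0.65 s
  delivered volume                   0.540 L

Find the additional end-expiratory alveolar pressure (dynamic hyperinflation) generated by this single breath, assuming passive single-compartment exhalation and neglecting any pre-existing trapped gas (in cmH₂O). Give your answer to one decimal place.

2.2

Flow: 62 L/min ÷ 60 = 1.0333 L/s.
R = (PIP − Pplat)/V̇ = (36.0 − 26.0) / 1.0333 = 10.0/1.0333 = 9.678 cmH2O·s/L.
C = Vt/(Pplat − PEEP) = 540.0 / (26.0 − 10) = 540.0/16.0 = 33.75 mL/cmH2O.
τ = R × C = 9.678 × 0.03375 L/cmH2O = 0.3266 s.
Fraction remaining = e^(−Te/τ) = e^(−0.65/0.3266) = 0.1367; trapped volume = 540.0 × 0.1367 = 73.818 mL.
Additional alveolar pressure from trapping ≈ V_trapped / C = 73.818 / 33.75 = 2.187 cmH2O.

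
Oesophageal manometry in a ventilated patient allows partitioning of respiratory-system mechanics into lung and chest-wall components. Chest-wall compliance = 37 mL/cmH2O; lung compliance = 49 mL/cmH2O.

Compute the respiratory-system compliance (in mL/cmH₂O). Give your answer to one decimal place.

Lung and chest wall are elastances in series: 1/Crs = 1/CL + 1/Ccw.
1/Crs = 1/49 + 1/37 = 0.04744.
Crs = 21.079 mL/cmH2O.

21.1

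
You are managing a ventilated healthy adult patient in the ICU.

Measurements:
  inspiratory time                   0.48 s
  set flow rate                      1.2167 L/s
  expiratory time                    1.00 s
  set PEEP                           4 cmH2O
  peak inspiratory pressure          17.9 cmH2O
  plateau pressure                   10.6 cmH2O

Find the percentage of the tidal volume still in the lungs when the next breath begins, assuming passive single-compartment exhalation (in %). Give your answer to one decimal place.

15.2

Vt = flow × Ti = 1.2167 L/s × 0.48 s × 1000 mL/L = 584.02 mL.
R = (PIP − Pplat)/V̇ = (17.9 − 10.6) / 1.2167 = 7.3/1.2167 = 6.0 cmH2O·s/L.
C = Vt/(Pplat − PEEP) = 584.02 / (10.6 − 4) = 584.02/6.6 = 88.488 mL/cmH2O.
τ = R × C = 6.0 × 0.08849 L/cmH2O = 0.5309 s.
Fraction remaining at end-expiration = e^(−Te/τ) = e^(−1.00/0.5309) = 0.152 → 15.2%.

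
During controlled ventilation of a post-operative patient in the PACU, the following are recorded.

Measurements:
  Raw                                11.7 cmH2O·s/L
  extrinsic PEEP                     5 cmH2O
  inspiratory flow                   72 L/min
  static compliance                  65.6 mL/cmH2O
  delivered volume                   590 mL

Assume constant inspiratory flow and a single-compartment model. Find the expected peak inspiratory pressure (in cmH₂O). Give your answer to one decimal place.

Flow: 72 L/min ÷ 60 = 1.2 L/s.
Equation of motion (constant flow): PIP = Vt/C + R·V̇ + PEEP.
PIP = 590/65.6 + 11.7×1.2 + 5 = 8.994 + 14.04 + 5 = 28.034 cmH2O.

28.0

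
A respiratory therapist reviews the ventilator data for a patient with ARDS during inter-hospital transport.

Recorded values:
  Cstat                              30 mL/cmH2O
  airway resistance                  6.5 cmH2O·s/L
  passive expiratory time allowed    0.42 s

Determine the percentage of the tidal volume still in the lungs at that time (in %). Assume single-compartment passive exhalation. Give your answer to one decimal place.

11.6

τ = R × C = 6.5 × 30 mL/cmH2O = 6.5 × 0.030 L/cmH2O = 0.195 s.
Passive exhalation: V(t)/V₀ = e^(−t/τ) = e^(−0.42/0.195) = 0.116.
Fraction remaining = 0.116 → 11.6%.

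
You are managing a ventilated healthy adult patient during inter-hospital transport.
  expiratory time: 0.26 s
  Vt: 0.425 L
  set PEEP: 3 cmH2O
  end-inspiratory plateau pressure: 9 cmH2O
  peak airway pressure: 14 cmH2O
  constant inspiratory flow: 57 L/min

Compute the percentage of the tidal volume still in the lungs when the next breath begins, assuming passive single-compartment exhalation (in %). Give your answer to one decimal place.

Flow: 57 L/min ÷ 60 = 0.95 L/s.
R = (PIP − Pplat)/V̇ = (14 − 9) / 0.95 = 5.0/0.95 = 5.263 cmH2O·s/L.
C = Vt/(Pplat − PEEP) = 425.0 / (9 − 3) = 425.0/6.0 = 70.833 mL/cmH2O.
τ = R × C = 5.263 × 0.07083 L/cmH2O = 0.3728 s.
Fraction remaining at end-expiration = e^(−Te/τ) = e^(−0.26/0.3728) = 0.4979 → 49.79%.

49.8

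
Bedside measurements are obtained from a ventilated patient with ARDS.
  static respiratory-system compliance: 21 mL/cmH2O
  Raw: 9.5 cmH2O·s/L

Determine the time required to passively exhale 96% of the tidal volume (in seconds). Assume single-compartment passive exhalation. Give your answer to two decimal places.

τ = R × C = 9.5 × 21 mL/cmH2O = 9.5 × 0.021 L/cmH2O = 0.1995 s.
Exhaled fraction f = 1 − e^(−t/τ) → t = −τ·ln(1 − f) = −0.1995·ln(0.04) = 0.6422 s.

0.64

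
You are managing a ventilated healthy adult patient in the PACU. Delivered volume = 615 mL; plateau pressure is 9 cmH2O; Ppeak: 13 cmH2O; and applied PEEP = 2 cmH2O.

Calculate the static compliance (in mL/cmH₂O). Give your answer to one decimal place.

87.9

Cstat = Vt / (Pplat − PEEP) = 615 / (9 − 2) = 615 / 7.0 = 87.857 mL/cmH2O.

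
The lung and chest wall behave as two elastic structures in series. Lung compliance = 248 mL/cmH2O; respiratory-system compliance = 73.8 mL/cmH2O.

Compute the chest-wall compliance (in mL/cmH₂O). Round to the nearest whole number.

105

1/Ccw = 1/Crs − 1/CL.
1/Ccw = 1/73.8 − 1/248 = 0.009518.
Ccw = 105.06 mL/cmH2O.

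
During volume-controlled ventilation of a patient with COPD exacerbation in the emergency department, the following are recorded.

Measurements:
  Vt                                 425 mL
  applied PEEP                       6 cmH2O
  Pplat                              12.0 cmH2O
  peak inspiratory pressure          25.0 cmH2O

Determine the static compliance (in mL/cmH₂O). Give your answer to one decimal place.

70.8

Cstat = Vt / (Pplat − PEEP) = 425 / (12.0 − 6) = 425 / 6.0 = 70.833 mL/cmH2O.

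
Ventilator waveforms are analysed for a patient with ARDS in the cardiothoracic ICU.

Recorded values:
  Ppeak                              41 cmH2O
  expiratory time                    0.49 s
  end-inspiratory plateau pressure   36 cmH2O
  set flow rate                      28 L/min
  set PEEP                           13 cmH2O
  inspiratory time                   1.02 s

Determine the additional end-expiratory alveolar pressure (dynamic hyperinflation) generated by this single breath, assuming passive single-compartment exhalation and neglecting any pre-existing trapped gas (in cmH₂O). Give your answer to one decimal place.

2.5

Flow: 28 L/min ÷ 60 = 0.4667 L/s.
Vt = flow × Ti = 0.4667 L/s × 1.02 s × 1000 mL/L = 476.03 mL.
R = (PIP − Pplat)/V̇ = (41 − 36) / 0.4667 = 5.0/0.4667 = 10.714 cmH2O·s/L.
C = Vt/(Pplat − PEEP) = 476.03 / (36 − 13) = 476.03/23.0 = 20.697 mL/cmH2O.
τ = R × C = 10.714 × 0.0207 L/cmH2O = 0.2218 s.
Fraction remaining = e^(−Te/τ) = e^(−0.49/0.2218) = 0.1098; trapped volume = 476.03 × 0.1098 = 52.268 mL.
Additional alveolar pressure from trapping ≈ V_trapped / C = 52.268 / 20.697 = 2.525 cmH2O.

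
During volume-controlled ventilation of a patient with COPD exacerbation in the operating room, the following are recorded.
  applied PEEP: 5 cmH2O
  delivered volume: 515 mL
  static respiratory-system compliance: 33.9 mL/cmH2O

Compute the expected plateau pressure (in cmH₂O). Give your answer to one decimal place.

20.2

Pplat = PEEP + Vt / Cstat = 5 + 515 / 33.9 = 5 + 15.192 = 20.192 cmH2O.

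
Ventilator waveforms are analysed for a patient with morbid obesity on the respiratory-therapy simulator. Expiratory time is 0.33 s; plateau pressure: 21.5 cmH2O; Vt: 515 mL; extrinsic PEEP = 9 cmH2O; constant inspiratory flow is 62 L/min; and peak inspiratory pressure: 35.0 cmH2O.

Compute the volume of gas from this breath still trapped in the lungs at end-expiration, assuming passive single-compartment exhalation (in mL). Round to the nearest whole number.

Flow: 62 L/min ÷ 60 = 1.0333 L/s.
R = (PIP − Pplat)/V̇ = (35.0 − 21.5) / 1.0333 = 13.5/1.0333 = 13.065 cmH2O·s/L.
C = Vt/(Pplat − PEEP) = 515.0 / (21.5 − 9) = 515.0/12.5 = 41.2 mL/cmH2O.
τ = R × C = 13.065 × 0.0412 L/cmH2O = 0.5383 s.
Fraction remaining = e^(−Te/τ) = e^(−0.33/0.5383) = 0.5417.
Trapped volume = 515.0 × 0.5417 = 278.98 mL.

279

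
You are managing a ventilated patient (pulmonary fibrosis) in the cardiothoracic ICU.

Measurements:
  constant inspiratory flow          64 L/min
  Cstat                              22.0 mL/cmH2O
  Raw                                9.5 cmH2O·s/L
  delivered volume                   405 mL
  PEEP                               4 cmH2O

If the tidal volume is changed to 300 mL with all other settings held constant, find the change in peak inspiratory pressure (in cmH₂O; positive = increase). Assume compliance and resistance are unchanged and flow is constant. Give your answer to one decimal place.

-4.8

PIP = Vt/C + R·V̇ + PEEP (constant-flow equation of motion).
Only the elastic term changes: ΔPIP = ΔVt / C = (300 − 405) / 22.0 = -4.773 cmH2O.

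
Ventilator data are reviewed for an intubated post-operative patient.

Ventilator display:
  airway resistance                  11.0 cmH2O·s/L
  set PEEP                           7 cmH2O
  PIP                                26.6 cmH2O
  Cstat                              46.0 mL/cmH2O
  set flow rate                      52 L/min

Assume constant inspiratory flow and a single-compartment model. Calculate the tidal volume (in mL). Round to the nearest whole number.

Flow: 52 L/min ÷ 60 = 0.8667 L/s.
Equation of motion (constant flow): PIP = Vt/C + R·V̇ + PEEP.
Vt/C = PIP − R·V̇ − PEEP = 26.6 − 9.534 − 7 = 10.066 cmH2O.
Vt = C × 10.066 = 46.0 × 10.066 = 463.04 mL.

463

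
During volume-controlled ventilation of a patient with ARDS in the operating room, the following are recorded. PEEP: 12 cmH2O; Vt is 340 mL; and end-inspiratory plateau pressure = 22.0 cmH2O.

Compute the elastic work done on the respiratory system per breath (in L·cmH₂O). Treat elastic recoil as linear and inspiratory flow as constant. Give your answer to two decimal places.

1.70

Elastic work ≈ ½ × (Pplat − PEEP) × Vt = 0.5 × (22.0 − 12) × 0.340 L = 0.5 × 10.0 × 0.340 = 1.7 L·cmH2O.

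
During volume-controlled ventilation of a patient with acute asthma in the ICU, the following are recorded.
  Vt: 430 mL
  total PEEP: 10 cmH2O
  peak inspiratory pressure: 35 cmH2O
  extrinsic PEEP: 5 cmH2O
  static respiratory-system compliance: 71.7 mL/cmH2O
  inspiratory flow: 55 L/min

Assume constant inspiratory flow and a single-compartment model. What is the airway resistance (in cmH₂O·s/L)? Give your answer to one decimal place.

20.7

Flow: 55 L/min ÷ 60 = 0.9167 L/s.
Total PEEP = 10 cmH2O (set 5 + intrinsic 5); this is the baseline alveolar pressure.
Equation of motion (constant flow): PIP = Vt/C + R·V̇ + PEEP.
R·V̇ = PIP − Vt/C − PEEP = 35 − 430/71.7 − 10 = 35 − 5.997 − 10 = 19.003 cmH2O.
R = 19.003 / 0.9167 = 20.73 cmH2O·s/L.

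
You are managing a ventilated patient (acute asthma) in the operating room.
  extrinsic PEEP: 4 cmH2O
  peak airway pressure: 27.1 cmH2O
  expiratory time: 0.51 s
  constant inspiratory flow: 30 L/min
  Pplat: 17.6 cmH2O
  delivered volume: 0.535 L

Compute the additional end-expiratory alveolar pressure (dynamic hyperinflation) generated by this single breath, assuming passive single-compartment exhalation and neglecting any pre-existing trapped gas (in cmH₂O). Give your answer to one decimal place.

Flow: 30 L/min ÷ 60 = 0.5 L/s.
R = (PIP − Pplat)/V̇ = (27.1 − 17.6) / 0.5 = 9.5/0.5 = 19.0 cmH2O·s/L.
C = Vt/(Pplat − PEEP) = 535.0 / (17.6 − 4) = 535.0/13.6 = 39.338 mL/cmH2O.
τ = R × C = 19.0 × 0.03934 L/cmH2O = 0.7475 s.
Fraction remaining = e^(−Te/τ) = e^(−0.51/0.7475) = 0.5055; trapped volume = 535.0 × 0.5055 = 270.44 mL.
Additional alveolar pressure from trapping ≈ V_trapped / C = 270.44 / 39.338 = 6.875 cmH2O.

6.9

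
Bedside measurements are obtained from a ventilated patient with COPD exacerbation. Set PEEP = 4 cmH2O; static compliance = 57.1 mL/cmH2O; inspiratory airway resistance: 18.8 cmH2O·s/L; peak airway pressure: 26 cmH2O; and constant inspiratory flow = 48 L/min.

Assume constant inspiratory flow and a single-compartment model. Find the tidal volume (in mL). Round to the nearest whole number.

397

Flow: 48 L/min ÷ 60 = 0.8 L/s.
Equation of motion (constant flow): PIP = Vt/C + R·V̇ + PEEP.
Vt/C = PIP − R·V̇ − PEEP = 26 − 15.04 − 4 = 6.96 cmH2O.
Vt = C × 6.96 = 57.1 × 6.96 = 397.42 mL.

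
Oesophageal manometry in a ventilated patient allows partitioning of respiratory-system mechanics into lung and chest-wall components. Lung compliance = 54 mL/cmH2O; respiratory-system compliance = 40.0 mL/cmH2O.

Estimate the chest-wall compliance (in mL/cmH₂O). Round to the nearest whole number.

154

1/Ccw = 1/Crs − 1/CL.
1/Ccw = 1/40.0 − 1/54 = 0.006481.
Ccw = 154.3 mL/cmH2O.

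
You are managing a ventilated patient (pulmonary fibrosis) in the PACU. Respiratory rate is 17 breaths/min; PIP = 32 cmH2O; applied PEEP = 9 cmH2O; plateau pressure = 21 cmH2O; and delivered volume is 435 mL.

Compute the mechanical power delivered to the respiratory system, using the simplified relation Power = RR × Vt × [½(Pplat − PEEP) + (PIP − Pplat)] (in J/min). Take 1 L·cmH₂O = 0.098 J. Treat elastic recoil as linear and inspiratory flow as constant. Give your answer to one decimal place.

Per-breath work = Vt × [½(Pplat−PEEP) + (PIP−Pplat)] = 0.435 × [0.5×12.0 + 11.0] = 0.435 × 17.0 = 7.395 L·cmH2O.
Power = 17 × 7.395 = 125.72 L·cmH2O/min.
× 0.098 J/(L·cmH2O) → 12.321 J/min.

12.3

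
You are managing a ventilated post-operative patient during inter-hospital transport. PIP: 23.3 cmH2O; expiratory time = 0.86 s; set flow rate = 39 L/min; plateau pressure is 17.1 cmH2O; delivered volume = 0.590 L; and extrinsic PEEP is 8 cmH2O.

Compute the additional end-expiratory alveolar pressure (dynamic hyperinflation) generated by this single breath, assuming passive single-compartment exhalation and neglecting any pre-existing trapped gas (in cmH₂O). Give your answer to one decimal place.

Flow: 39 L/min ÷ 60 = 0.65 L/s.
R = (PIP − Pplat)/V̇ = (23.3 − 17.1) / 0.65 = 6.2/0.65 = 9.538 cmH2O·s/L.
C = Vt/(Pplat − PEEP) = 590.0 / (17.1 − 8) = 590.0/9.1 = 64.835 mL/cmH2O.
τ = R × C = 9.538 × 0.06484 L/cmH2O = 0.6184 s.
Fraction remaining = e^(−Te/τ) = e^(−0.86/0.6184) = 0.2489; trapped volume = 590.0 × 0.2489 = 146.85 mL.
Additional alveolar pressure from trapping ≈ V_trapped / C = 146.85 / 64.835 = 2.265 cmH2O.

2.3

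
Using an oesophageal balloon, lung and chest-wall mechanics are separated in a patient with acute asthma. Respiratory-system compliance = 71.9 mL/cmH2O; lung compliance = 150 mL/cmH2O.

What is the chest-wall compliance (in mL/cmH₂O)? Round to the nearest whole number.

138

1/Ccw = 1/Crs − 1/CL.
1/Ccw = 1/71.9 − 1/150 = 0.007242.
Ccw = 138.08 mL/cmH2O.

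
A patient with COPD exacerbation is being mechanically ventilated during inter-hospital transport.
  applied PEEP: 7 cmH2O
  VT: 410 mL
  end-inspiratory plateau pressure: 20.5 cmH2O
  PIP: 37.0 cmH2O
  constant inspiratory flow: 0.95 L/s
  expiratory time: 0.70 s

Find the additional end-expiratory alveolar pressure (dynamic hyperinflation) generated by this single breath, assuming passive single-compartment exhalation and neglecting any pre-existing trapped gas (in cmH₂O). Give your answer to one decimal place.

3.6

R = (PIP − Pplat)/V̇ = (37.0 − 20.5) / 0.95 = 16.5/0.95 = 17.368 cmH2O·s/L.
C = Vt/(Pplat − PEEP) = 410.0 / (20.5 − 7) = 410.0/13.5 = 30.37 mL/cmH2O.
τ = R × C = 17.368 × 0.03037 L/cmH2O = 0.5275 s.
Fraction remaining = e^(−Te/τ) = e^(−0.70/0.5275) = 0.2653; trapped volume = 410.0 × 0.2653 = 108.77 mL.
Additional alveolar pressure from trapping ≈ V_trapped / C = 108.77 / 30.37 = 3.581 cmH2O.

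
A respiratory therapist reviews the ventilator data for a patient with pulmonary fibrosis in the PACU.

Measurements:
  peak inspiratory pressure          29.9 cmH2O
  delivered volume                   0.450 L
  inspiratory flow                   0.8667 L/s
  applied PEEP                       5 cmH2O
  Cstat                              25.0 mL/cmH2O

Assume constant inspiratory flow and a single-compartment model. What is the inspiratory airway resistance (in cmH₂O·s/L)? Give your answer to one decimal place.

Equation of motion (constant flow): PIP = Vt/C + R·V̇ + PEEP.
R·V̇ = PIP − Vt/C − PEEP = 29.9 − 450/25.0 − 5 = 29.9 − 18.0 − 5 = 6.9 cmH2O.
R = 6.9 / 0.8667 = 7.961 cmH2O·s/L.

8.0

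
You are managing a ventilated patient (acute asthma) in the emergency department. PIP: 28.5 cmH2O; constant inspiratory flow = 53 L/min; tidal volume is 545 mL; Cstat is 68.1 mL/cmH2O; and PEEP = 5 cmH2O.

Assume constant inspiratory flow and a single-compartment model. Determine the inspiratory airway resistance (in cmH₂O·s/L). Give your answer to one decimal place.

17.5

Flow: 53 L/min ÷ 60 = 0.8833 L/s.
Equation of motion (constant flow): PIP = Vt/C + R·V̇ + PEEP.
R·V̇ = PIP − Vt/C − PEEP = 28.5 − 545/68.1 − 5 = 28.5 − 8.003 − 5 = 15.497 cmH2O.
R = 15.497 / 0.8833 = 17.544 cmH2O·s/L.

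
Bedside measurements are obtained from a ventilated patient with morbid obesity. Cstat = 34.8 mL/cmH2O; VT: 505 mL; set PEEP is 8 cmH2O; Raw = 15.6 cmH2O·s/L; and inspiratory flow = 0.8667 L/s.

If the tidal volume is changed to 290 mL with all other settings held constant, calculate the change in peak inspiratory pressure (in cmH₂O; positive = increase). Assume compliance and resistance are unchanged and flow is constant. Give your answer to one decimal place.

-6.2

PIP = Vt/C + R·V̇ + PEEP (constant-flow equation of motion).
Only the elastic term changes: ΔPIP = ΔVt / C = (290 − 505) / 34.8 = -6.178 cmH2O.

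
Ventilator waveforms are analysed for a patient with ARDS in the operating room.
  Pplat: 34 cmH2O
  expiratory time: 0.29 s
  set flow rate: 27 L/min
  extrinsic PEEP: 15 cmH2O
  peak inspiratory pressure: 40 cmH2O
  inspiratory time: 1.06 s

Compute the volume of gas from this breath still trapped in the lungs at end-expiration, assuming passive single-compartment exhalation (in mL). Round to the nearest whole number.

201

Flow: 27 L/min ÷ 60 = 0.45 L/s.
Vt = flow × Ti = 0.45 L/s × 1.06 s × 1000 mL/L = 477.0 mL.
R = (PIP − Pplat)/V̇ = (40 − 34) / 0.45 = 6.0/0.45 = 13.333 cmH2O·s/L.
C = Vt/(Pplat − PEEP) = 477.0 / (34 − 15) = 477.0/19.0 = 25.105 mL/cmH2O.
τ = R × C = 13.333 × 0.02511 L/cmH2O = 0.3348 s.
Fraction remaining = e^(−Te/τ) = e^(−0.29/0.3348) = 0.4206.
Trapped volume = 477.0 × 0.4206 = 200.63 mL.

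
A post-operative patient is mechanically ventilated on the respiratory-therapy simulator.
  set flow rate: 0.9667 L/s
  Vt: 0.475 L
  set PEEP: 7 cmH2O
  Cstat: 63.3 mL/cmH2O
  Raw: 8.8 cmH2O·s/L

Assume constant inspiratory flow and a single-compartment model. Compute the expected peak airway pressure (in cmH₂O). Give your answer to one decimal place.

Equation of motion (constant flow): PIP = Vt/C + R·V̇ + PEEP.
PIP = 475/63.3 + 8.8×0.9667 + 7 = 7.504 + 8.507 + 7 = 23.011 cmH2O.

23.0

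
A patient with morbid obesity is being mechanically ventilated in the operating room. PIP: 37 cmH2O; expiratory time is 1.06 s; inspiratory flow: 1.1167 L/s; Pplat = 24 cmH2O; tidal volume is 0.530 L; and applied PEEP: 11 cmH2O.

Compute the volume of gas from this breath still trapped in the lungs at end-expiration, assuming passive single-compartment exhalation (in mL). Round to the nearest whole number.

R = (PIP − Pplat)/V̇ = (37 − 24) / 1.1167 = 13.0/1.1167 = 11.641 cmH2O·s/L.
C = Vt/(Pplat − PEEP) = 530.0 / (24 − 11) = 530.0/13.0 = 40.769 mL/cmH2O.
τ = R × C = 11.641 × 0.04077 L/cmH2O = 0.4746 s.
Fraction remaining = e^(−Te/τ) = e^(−1.06/0.4746) = 0.1072.
Trapped volume = 530.0 × 0.1072 = 56.816 mL.

57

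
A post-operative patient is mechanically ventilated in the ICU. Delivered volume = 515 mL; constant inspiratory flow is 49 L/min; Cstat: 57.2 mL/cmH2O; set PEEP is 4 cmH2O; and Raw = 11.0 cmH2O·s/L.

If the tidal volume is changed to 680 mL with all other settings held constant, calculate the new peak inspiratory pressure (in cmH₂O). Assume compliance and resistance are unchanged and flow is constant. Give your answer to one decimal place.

Flow: 49 L/min ÷ 60 = 0.8167 L/s.
PIP = Vt/C + R·V̇ + PEEP (constant-flow equation of motion).
Only the elastic term changes: ΔPIP = ΔVt / C = (680 − 515) / 57.2 = 2.885 cmH2O.
Original PIP = 515/57.2 + 11.0×0.8167 + 4 = 21.987 cmH2O; new PIP = 21.987 + (2.885) = 24.872 cmH2O.

24.9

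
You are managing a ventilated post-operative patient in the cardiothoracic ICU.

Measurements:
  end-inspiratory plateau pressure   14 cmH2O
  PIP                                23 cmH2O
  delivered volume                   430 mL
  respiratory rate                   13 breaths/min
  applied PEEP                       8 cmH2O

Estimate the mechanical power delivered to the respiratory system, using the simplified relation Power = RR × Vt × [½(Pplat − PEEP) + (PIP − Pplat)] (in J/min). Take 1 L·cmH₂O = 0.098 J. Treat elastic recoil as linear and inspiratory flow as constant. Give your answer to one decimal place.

6.6

Per-breath work = Vt × [½(Pplat−PEEP) + (PIP−Pplat)] = 0.430 × [0.5×6.0 + 9.0] = 0.430 × 12.0 = 5.16 L·cmH2O.
Power = 13 × 5.16 = 67.08 L·cmH2O/min.
× 0.098 J/(L·cmH2O) → 6.574 J/min.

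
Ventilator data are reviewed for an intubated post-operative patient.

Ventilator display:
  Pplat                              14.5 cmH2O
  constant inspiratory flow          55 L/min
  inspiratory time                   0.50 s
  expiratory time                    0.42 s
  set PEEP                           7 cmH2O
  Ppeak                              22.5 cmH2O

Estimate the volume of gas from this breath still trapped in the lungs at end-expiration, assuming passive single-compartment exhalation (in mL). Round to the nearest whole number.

209

Flow: 55 L/min ÷ 60 = 0.9167 L/s.
Vt = flow × Ti = 0.9167 L/s × 0.50 s × 1000 mL/L = 458.35 mL.
R = (PIP − Pplat)/V̇ = (22.5 − 14.5) / 0.9167 = 8.0/0.9167 = 8.727 cmH2O·s/L.
C = Vt/(Pplat − PEEP) = 458.35 / (14.5 − 7) = 458.35/7.5 = 61.113 mL/cmH2O.
τ = R × C = 8.727 × 0.06111 L/cmH2O = 0.5333 s.
Fraction remaining = e^(−Te/τ) = e^(−0.42/0.5333) = 0.455.
Trapped volume = 458.35 × 0.455 = 208.55 mL.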